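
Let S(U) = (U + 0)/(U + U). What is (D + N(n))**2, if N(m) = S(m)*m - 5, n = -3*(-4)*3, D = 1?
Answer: 196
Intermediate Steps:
S(U) = 1/2 (S(U) = U/((2*U)) = U*(1/(2*U)) = 1/2)
n = 36 (n = 12*3 = 36)
N(m) = -5 + m/2 (N(m) = m/2 - 5 = -5 + m/2)
(D + N(n))**2 = (1 + (-5 + (1/2)*36))**2 = (1 + (-5 + 18))**2 = (1 + 13)**2 = 14**2 = 196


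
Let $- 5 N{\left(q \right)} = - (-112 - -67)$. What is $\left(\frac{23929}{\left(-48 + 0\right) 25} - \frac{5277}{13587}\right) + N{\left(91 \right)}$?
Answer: $- \frac{159398441}{5434800} \approx -29.329$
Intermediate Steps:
$N{\left(q \right)} = -9$ ($N{\left(q \right)} = - \frac{\left(-1\right) \left(-112 - -67\right)}{5} = - \frac{\left(-1\right) \left(-112 + 67\right)}{5} = - \frac{\left(-1\right) \left(-45\right)}{5} = \left(- \frac{1}{5}\right) 45 = -9$)
$\left(\frac{23929}{\left(-48 + 0\right) 25} - \frac{5277}{13587}\right) + N{\left(91 \right)} = \left(\frac{23929}{\left(-48 + 0\right) 25} - \frac{5277}{13587}\right) - 9 = \left(\frac{23929}{\left(-48\right) 25} - \frac{1759}{4529}\right) - 9 = \left(\frac{23929}{-1200} - \frac{1759}{4529}\right) - 9 = \left(23929 \left(- \frac{1}{1200}\right) - \frac{1759}{4529}\right) - 9 = \left(- \frac{23929}{1200} - \frac{1759}{4529}\right) - 9 = - \frac{110485241}{5434800} - 9 = - \frac{159398441}{5434800}$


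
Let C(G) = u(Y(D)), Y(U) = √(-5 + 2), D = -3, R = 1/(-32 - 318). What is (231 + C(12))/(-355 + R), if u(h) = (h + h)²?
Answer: -25550/41417 ≈ -0.61690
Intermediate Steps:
R = -1/350 (R = 1/(-350) = -1/350 ≈ -0.0028571)
Y(U) = I*√3 (Y(U) = √(-3) = I*√3)
u(h) = 4*h² (u(h) = (2*h)² = 4*h²)
C(G) = -12 (C(G) = 4*(I*√3)² = 4*(-3) = -12)
(231 + C(12))/(-355 + R) = (231 - 12)/(-355 - 1/350) = 219/(-124251/350) = 219*(-350/124251) = -25550/41417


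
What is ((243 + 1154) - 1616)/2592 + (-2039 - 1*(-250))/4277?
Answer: -1857917/3695328 ≈ -0.50277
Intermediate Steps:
((243 + 1154) - 1616)/2592 + (-2039 - 1*(-250))/4277 = (1397 - 1616)*(1/2592) + (-2039 + 250)*(1/4277) = -219*1/2592 - 1789*1/4277 = -73/864 - 1789/4277 = -1857917/3695328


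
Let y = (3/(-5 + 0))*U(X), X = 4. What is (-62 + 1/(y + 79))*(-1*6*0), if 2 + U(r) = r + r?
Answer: 0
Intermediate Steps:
U(r) = -2 + 2*r (U(r) = -2 + (r + r) = -2 + 2*r)
y = -18/5 (y = (3/(-5 + 0))*(-2 + 2*4) = (3/(-5))*(-2 + 8) = -⅕*3*6 = -⅗*6 = -18/5 ≈ -3.6000)
(-62 + 1/(y + 79))*(-1*6*0) = (-62 + 1/(-18/5 + 79))*(-1*6*0) = (-62 + 1/(377/5))*(-6*0) = (-62 + 5/377)*0 = -23369/377*0 = 0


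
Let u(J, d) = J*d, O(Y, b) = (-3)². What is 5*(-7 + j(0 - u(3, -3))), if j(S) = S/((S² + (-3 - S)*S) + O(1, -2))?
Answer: -75/2 ≈ -37.500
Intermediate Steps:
O(Y, b) = 9
j(S) = S/(9 + S² + S*(-3 - S)) (j(S) = S/((S² + (-3 - S)*S) + 9) = S/((S² + S*(-3 - S)) + 9) = S/(9 + S² + S*(-3 - S)))
5*(-7 + j(0 - u(3, -3))) = 5*(-7 - (0 - 3*(-3))/(-9 + 3*(0 - 3*(-3)))) = 5*(-7 - (0 - 1*(-9))/(-9 + 3*(0 - 1*(-9)))) = 5*(-7 - (0 + 9)/(-9 + 3*(0 + 9))) = 5*(-7 - 1*9/(-9 + 3*9)) = 5*(-7 - 1*9/(-9 + 27)) = 5*(-7 - 1*9/18) = 5*(-7 - 1*9*1/18) = 5*(-7 - ½) = 5*(-15/2) = -75/2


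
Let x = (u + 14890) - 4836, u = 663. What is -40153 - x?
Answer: -50870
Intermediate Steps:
x = 10717 (x = (663 + 14890) - 4836 = 15553 - 4836 = 10717)
-40153 - x = -40153 - 1*10717 = -40153 - 10717 = -50870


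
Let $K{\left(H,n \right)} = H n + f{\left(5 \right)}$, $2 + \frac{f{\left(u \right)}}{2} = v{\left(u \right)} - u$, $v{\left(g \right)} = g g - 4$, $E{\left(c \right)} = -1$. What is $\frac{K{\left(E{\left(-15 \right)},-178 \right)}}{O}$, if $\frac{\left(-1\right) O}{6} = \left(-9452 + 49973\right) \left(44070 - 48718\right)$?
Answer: $\frac{103}{565024824} \approx 1.8229 \cdot 10^{-7}$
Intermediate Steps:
$v{\left(g \right)} = -4 + g^{2}$ ($v{\left(g \right)} = g^{2} - 4 = -4 + g^{2}$)
$f{\left(u \right)} = -12 - 2 u + 2 u^{2}$ ($f{\left(u \right)} = -4 + 2 \left(\left(-4 + u^{2}\right) - u\right) = -4 + 2 \left(-4 + u^{2} - u\right) = -4 - \left(8 - 2 u^{2} + 2 u\right) = -12 - 2 u + 2 u^{2}$)
$K{\left(H,n \right)} = 28 + H n$ ($K{\left(H,n \right)} = H n - \left(22 - 50\right) = H n - -28 = H n + 28 = 28 + H n$)
$O = 1130049648$ ($O = - 6 \left(-9452 + 49973\right) \left(44070 - 48718\right) = - 6 \cdot 40521 \left(-4648\right) = \left(-6\right) \left(-188341608\right) = 1130049648$)
$\frac{K{\left(E{\left(-15 \right)},-178 \right)}}{O} = \frac{28 - -178}{1130049648} = \left(28 + 178\right) \frac{1}{1130049648} = 206 \cdot \frac{1}{1130049648} = \frac{103}{565024824}$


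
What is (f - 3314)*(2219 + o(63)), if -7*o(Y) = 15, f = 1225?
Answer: -32417102/7 ≈ -4.6310e+6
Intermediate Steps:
o(Y) = -15/7 (o(Y) = -1/7*15 = -15/7)
(f - 3314)*(2219 + o(63)) = (1225 - 3314)*(2219 - 15/7) = -2089*15518/7 = -32417102/7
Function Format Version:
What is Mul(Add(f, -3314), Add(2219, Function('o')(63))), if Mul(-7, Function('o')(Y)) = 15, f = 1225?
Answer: Rational(-32417102, 7) ≈ -4.6310e+6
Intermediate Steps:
Function('o')(Y) = Rational(-15, 7) (Function('o')(Y) = Mul(Rational(-1, 7), 15) = Rational(-15, 7))
Mul(Add(f, -3314), Add(2219, Function('o')(63))) = Mul(Add(1225, -3314), Add(2219, Rational(-15, 7))) = Mul(-2089, Rational(15518, 7)) = Rational(-32417102, 7)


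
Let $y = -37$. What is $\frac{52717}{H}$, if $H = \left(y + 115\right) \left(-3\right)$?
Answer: $- \frac{52717}{234} \approx -225.29$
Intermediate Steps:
$H = -234$ ($H = \left(-37 + 115\right) \left(-3\right) = 78 \left(-3\right) = -234$)
$\frac{52717}{H} = \frac{52717}{-234} = 52717 \left(- \frac{1}{234}\right) = - \frac{52717}{234}$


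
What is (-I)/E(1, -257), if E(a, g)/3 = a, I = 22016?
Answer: -22016/3 ≈ -7338.7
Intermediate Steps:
E(a, g) = 3*a
(-I)/E(1, -257) = (-1*22016)/((3*1)) = -22016/3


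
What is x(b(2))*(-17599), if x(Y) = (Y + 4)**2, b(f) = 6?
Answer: -1759900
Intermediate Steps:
x(Y) = (4 + Y)**2
x(b(2))*(-17599) = (4 + 6)**2*(-17599) = 10**2*(-17599) = 100*(-17599) = -1759900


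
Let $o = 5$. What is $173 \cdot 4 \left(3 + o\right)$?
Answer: $5536$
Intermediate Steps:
$173 \cdot 4 \left(3 + o\right) = 173 \cdot 4 \left(3 + 5\right) = 173 \cdot 4 \cdot 8 = 173 \cdot 32 = 5536$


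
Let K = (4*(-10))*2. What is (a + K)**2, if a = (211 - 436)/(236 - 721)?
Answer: 59521225/9409 ≈ 6326.0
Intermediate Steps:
a = 45/97 (a = -225/(-485) = -225*(-1/485) = 45/97 ≈ 0.46392)
K = -80 (K = -40*2 = -80)
(a + K)**2 = (45/97 - 80)**2 = (-7715/97)**2 = 59521225/9409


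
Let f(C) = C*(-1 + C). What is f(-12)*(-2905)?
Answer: -453180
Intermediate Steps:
f(-12)*(-2905) = -12*(-1 - 12)*(-2905) = -12*(-13)*(-2905) = 156*(-2905) = -453180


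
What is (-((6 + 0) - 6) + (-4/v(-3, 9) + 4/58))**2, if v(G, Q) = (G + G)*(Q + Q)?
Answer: 6889/613089 ≈ 0.011237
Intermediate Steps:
v(G, Q) = 4*G*Q (v(G, Q) = (2*G)*(2*Q) = 4*G*Q)
(-((6 + 0) - 6) + (-4/v(-3, 9) + 4/58))**2 = (-((6 + 0) - 6) + (-4/(4*(-3)*9) + 4/58))**2 = (-(6 - 6) + (-4/(-108) + 4*(1/58)))**2 = (-1*0 + (-4*(-1/108) + 2/29))**2 = (0 + (1/27 + 2/29))**2 = (0 + 83/783)**2 = (83/783)**2 = 6889/613089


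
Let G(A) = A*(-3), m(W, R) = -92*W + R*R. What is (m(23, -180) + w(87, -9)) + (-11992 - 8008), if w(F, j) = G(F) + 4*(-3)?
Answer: 10011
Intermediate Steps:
m(W, R) = R² - 92*W (m(W, R) = -92*W + R² = R² - 92*W)
G(A) = -3*A
w(F, j) = -12 - 3*F (w(F, j) = -3*F + 4*(-3) = -3*F - 12 = -12 - 3*F)
(m(23, -180) + w(87, -9)) + (-11992 - 8008) = (((-180)² - 92*23) + (-12 - 3*87)) + (-11992 - 8008) = ((32400 - 2116) + (-12 - 261)) - 20000 = (30284 - 273) - 20000 = 30011 - 20000 = 10011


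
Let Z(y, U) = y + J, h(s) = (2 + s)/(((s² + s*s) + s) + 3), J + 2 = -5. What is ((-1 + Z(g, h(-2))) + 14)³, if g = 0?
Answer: 216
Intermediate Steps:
J = -7 (J = -2 - 5 = -7)
h(s) = (2 + s)/(3 + s + 2*s²) (h(s) = (2 + s)/(((s² + s²) + s) + 3) = (2 + s)/((2*s² + s) + 3) = (2 + s)/((s + 2*s²) + 3) = (2 + s)/(3 + s + 2*s²))
Z(y, U) = -7 + y (Z(y, U) = y - 7 = -7 + y)
((-1 + Z(g, h(-2))) + 14)³ = ((-1 + (-7 + 0)) + 14)³ = ((-1 - 7) + 14)³ = (-8 + 14)³ = 6³ = 216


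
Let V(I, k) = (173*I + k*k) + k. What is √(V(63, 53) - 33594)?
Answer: I*√19833 ≈ 140.83*I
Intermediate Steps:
V(I, k) = k + k² + 173*I (V(I, k) = (173*I + k²) + k = (k² + 173*I) + k = k + k² + 173*I)
√(V(63, 53) - 33594) = √((53 + 53² + 173*63) - 33594) = √((53 + 2809 + 10899) - 33594) = √(13761 - 33594) = √(-19833) = I*√19833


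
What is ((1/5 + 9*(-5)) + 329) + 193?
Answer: 2386/5 ≈ 477.20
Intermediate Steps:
((1/5 + 9*(-5)) + 329) + 193 = ((⅕ - 45) + 329) + 193 = (-224/5 + 329) + 193 = 1421/5 + 193 = 2386/5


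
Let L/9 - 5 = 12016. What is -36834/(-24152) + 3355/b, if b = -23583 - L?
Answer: 298291243/198909834 ≈ 1.4996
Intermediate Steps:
L = 108189 (L = 45 + 9*12016 = 45 + 108144 = 108189)
b = -131772 (b = -23583 - 1*108189 = -23583 - 108189 = -131772)
-36834/(-24152) + 3355/b = -36834/(-24152) + 3355/(-131772) = -36834*(-1/24152) + 3355*(-1/131772) = 18417/12076 - 3355/131772 = 298291243/198909834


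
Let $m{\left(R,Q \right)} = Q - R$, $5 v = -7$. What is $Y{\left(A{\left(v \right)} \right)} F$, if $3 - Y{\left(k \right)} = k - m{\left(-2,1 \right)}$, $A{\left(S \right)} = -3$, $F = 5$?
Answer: $45$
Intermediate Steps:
$v = - \frac{7}{5}$ ($v = \frac{1}{5} \left(-7\right) = - \frac{7}{5} \approx -1.4$)
$Y{\left(k \right)} = 6 - k$ ($Y{\left(k \right)} = 3 - \left(k - \left(1 - -2\right)\right) = 3 - \left(k - \left(1 + 2\right)\right) = 3 - \left(k - 3\right) = 3 - \left(-3 + k\right) = 6 - k$)
$Y{\left(A{\left(v \right)} \right)} F = \left(6 - -3\right) 5 = \left(6 + 3\right) 5 = 9 \cdot 5 = 45$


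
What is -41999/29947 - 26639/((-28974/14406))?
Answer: 1915214464162/144614063 ≈ 13244.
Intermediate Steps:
-41999/29947 - 26639/((-28974/14406)) = -41999*1/29947 - 26639/((-28974*1/14406)) = -41999/29947 - 26639/(-4829/2401) = -41999/29947 - 26639*(-2401/4829) = -41999/29947 + 63960239/4829 = 1915214464162/144614063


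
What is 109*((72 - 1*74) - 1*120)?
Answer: -13298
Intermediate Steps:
109*((72 - 1*74) - 1*120) = 109*((72 - 74) - 120) = 109*(-2 - 120) = 109*(-122) = -13298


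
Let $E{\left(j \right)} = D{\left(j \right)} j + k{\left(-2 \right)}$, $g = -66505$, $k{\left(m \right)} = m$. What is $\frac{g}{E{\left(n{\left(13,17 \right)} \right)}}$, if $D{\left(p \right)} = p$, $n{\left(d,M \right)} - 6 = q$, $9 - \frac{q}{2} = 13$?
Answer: $- \frac{66505}{2} \approx -33253.0$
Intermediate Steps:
$q = -8$ ($q = 18 - 26 = -8$)
$n{\left(d,M \right)} = -2$ ($n{\left(d,M \right)} = 6 - 8 = -2$)
$E{\left(j \right)} = -2 + j^{2}$ ($E{\left(j \right)} = j j - 2 = j^{2} - 2 = -2 + j^{2}$)
$\frac{g}{E{\left(n{\left(13,17 \right)} \right)}} = - \frac{66505}{-2 + \left(-2\right)^{2}} = - \frac{66505}{-2 + 4} = - \frac{66505}{2}$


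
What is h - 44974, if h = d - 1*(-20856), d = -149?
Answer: -24267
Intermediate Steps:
h = 20707 (h = -149 - 1*(-20856) = -149 + 20856 = 20707)
h - 44974 = 20707 - 44974 = -24267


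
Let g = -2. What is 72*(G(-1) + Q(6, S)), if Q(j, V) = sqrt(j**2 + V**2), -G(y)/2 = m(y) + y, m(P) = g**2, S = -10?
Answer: -432 + 144*sqrt(34) ≈ 407.66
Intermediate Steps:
m(P) = 4 (m(P) = (-2)**2 = 4)
G(y) = -8 - 2*y (G(y) = -2*(4 + y) = -8 - 2*y)
Q(j, V) = sqrt(V**2 + j**2)
72*(G(-1) + Q(6, S)) = 72*((-8 - 2*(-1)) + sqrt((-10)**2 + 6**2)) = 72*((-8 + 2) + sqrt(100 + 36)) = 72*(-6 + sqrt(136)) = 72*(-6 + 2*sqrt(34)) = -432 + 144*sqrt(34)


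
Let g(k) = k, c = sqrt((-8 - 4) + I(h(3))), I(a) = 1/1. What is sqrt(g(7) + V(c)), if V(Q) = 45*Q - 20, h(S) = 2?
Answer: sqrt(-13 + 45*I*sqrt(11)) ≈ 8.2708 + 9.0226*I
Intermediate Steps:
I(a) = 1
c = I*sqrt(11) (c = sqrt((-8 - 4) + 1) = sqrt(-12 + 1) = sqrt(-11) = I*sqrt(11) ≈ 3.3166*I)
V(Q) = -20 + 45*Q
sqrt(g(7) + V(c)) = sqrt(7 + (-20 + 45*(I*sqrt(11)))) = sqrt(7 + (-20 + 45*I*sqrt(11))) = sqrt(-13 + 45*I*sqrt(11))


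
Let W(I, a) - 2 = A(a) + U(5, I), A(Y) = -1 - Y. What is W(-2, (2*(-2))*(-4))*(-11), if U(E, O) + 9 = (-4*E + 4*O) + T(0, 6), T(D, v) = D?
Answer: 572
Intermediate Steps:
U(E, O) = -9 - 4*E + 4*O (U(E, O) = -9 + ((-4*E + 4*O) + 0) = -9 + (-4*E + 4*O) = -9 - 4*E + 4*O)
W(I, a) = -28 - a + 4*I (W(I, a) = 2 + ((-1 - a) + (-9 - 4*5 + 4*I)) = 2 + ((-1 - a) + (-9 - 20 + 4*I)) = 2 + ((-1 - a) + (-29 + 4*I)) = 2 + (-30 - a + 4*I) = -28 - a + 4*I)
W(-2, (2*(-2))*(-4))*(-11) = (-28 - 2*(-2)*(-4) + 4*(-2))*(-11) = (-28 - (-4)*(-4) - 8)*(-11) = (-28 - 1*16 - 8)*(-11) = (-28 - 16 - 8)*(-11) = -52*(-11) = 572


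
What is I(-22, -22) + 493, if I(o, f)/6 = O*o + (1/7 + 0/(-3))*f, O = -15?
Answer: 17179/7 ≈ 2454.1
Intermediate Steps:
I(o, f) = -90*o + 6*f/7 (I(o, f) = 6*(-15*o + (1/7 + 0/(-3))*f) = 6*(-15*o + (1*(⅐) + 0*(-⅓))*f) = 6*(-15*o + (⅐ + 0)*f) = 6*(-15*o + f/7) = -90*o + 6*f/7)
I(-22, -22) + 493 = (-90*(-22) + (6/7)*(-22)) + 493 = (1980 - 132/7) + 493 = 13728/7 + 493 = 17179/7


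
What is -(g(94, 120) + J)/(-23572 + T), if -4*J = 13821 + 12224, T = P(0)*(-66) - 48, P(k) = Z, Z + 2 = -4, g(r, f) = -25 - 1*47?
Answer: -26333/92896 ≈ -0.28347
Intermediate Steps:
g(r, f) = -72 (g(r, f) = -25 - 47 = -72)
Z = -6 (Z = -2 - 4 = -6)
P(k) = -6
T = 348 (T = -6*(-66) - 48 = 396 - 48 = 348)
J = -26045/4 (J = -(13821 + 12224)/4 = -¼*26045 = -26045/4 ≈ -6511.3)
-(g(94, 120) + J)/(-23572 + T) = -(-72 - 26045/4)/(-23572 + 348) = -(-26333)/(4*(-23224)) = -(-26333)*(-1)/(4*23224) = -1*26333/92896 = -26333/92896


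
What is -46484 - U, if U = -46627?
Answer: 143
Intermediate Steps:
-46484 - U = -46484 - 1*(-46627) = -46484 + 46627 = 143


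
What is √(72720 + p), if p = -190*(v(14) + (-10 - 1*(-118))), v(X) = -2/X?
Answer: √2559130/7 ≈ 228.53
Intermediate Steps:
p = -143450/7 (p = -190*(-2/14 + (-10 - 1*(-118))) = -190*(-2*1/14 + (-10 + 118)) = -190*(-⅐ + 108) = -190*755/7 = -143450/7 ≈ -20493.)
√(72720 + p) = √(72720 - 143450/7) = √(365590/7) = √2559130/7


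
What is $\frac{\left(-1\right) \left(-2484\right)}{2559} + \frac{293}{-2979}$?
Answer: $\frac{2216683}{2541087} \approx 0.87234$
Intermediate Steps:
$\frac{\left(-1\right) \left(-2484\right)}{2559} + \frac{293}{-2979} = 2484 \cdot \frac{1}{2559} + 293 \left(- \frac{1}{2979}\right) = \frac{828}{853} - \frac{293}{2979} = \frac{2216683}{2541087}$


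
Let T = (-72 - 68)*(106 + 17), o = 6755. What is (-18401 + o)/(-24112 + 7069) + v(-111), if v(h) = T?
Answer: -97822938/5681 ≈ -17219.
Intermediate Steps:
T = -17220 (T = -140*123 = -17220)
v(h) = -17220
(-18401 + o)/(-24112 + 7069) + v(-111) = (-18401 + 6755)/(-24112 + 7069) - 17220 = -11646/(-17043) - 17220 = -11646*(-1/17043) - 17220 = 3882/5681 - 17220 = -97822938/5681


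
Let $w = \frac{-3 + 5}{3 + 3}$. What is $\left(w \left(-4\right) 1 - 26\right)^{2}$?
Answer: $\frac{6724}{9} \approx 747.11$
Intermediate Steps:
$w = \frac{1}{3}$ ($w = \frac{2}{6} = 2 \cdot \frac{1}{6} = \frac{1}{3} \approx 0.33333$)
$\left(w \left(-4\right) 1 - 26\right)^{2} = \left(\frac{1}{3} \left(-4\right) 1 - 26\right)^{2} = \left(\left(- \frac{4}{3}\right) 1 - 26\right)^{2} = \left(- \frac{4}{3} - 26\right)^{2} = \left(- \frac{82}{3}\right)^{2} = \frac{6724}{9}$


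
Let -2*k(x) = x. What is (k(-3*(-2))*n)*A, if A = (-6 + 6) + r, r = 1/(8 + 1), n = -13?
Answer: 13/3 ≈ 4.3333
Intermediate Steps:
k(x) = -x/2
r = ⅑ (r = 1/9 = ⅑ ≈ 0.11111)
A = ⅑ (A = (-6 + 6) + ⅑ = 0 + ⅑ = ⅑ ≈ 0.11111)
(k(-3*(-2))*n)*A = (-(-3)*(-2)/2*(-13))*(⅑) = (-½*6*(-13))*(⅑) = -3*(-13)*(⅑) = 39*(⅑) = 13/3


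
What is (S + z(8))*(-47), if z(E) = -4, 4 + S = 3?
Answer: 235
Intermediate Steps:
S = -1 (S = -4 + 3 = -1)
(S + z(8))*(-47) = (-1 - 4)*(-47) = -5*(-47) = 235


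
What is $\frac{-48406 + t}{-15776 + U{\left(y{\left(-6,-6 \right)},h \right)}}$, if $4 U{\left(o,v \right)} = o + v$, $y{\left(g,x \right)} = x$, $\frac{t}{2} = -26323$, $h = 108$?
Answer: $\frac{202104}{31501} \approx 6.4158$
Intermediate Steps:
$t = -52646$ ($t = 2 \left(-26323\right) = -52646$)
$U{\left(o,v \right)} = \frac{o}{4} + \frac{v}{4}$ ($U{\left(o,v \right)} = \frac{o + v}{4} = \frac{o}{4} + \frac{v}{4}$)
$\frac{-48406 + t}{-15776 + U{\left(y{\left(-6,-6 \right)},h \right)}} = \frac{-48406 - 52646}{-15776 + \left(\frac{1}{4} \left(-6\right) + \frac{1}{4} \cdot 108\right)} = - \frac{101052}{-15776 + \left(- \frac{3}{2} + 27\right)} = - \frac{101052}{-15776 + \frac{51}{2}} = - \frac{101052}{- \frac{31501}{2}} = \left(-101052\right) \left(- \frac{2}{31501}\right) = \frac{202104}{31501}$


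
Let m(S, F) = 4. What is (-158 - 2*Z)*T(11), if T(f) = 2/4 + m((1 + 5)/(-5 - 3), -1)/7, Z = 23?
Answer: -1530/7 ≈ -218.57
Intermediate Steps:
T(f) = 15/14 (T(f) = 2/4 + 4/7 = 2*(¼) + 4*(⅐) = ½ + 4/7 = 15/14)
(-158 - 2*Z)*T(11) = (-158 - 2*23)*(15/14) = (-158 - 46)*(15/14) = -204*15/14 = -1530/7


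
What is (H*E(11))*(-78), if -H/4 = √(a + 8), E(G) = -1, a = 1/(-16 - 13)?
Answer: -312*√6699/29 ≈ -880.57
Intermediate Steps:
a = -1/29 (a = 1/(-29) = -1/29 ≈ -0.034483)
H = -4*√6699/29 (H = -4*√(-1/29 + 8) = -4*√6699/29 ≈ -11.289)
(H*E(11))*(-78) = (-4*√6699/29*(-1))*(-78) = (4*√6699/29)*(-78) = -312*√6699/29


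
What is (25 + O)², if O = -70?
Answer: 2025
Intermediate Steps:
(25 + O)² = (25 - 70)² = (-45)² = 2025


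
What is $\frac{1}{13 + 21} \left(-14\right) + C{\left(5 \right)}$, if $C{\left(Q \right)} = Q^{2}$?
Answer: $\frac{418}{17} \approx 24.588$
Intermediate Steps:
$\frac{1}{13 + 21} \left(-14\right) + C{\left(5 \right)} = \frac{1}{13 + 21} \left(-14\right) + 5^{2} = \frac{1}{34} \left(-14\right) + 25 = - \frac{7}{17} + 25 = \frac{418}{17}$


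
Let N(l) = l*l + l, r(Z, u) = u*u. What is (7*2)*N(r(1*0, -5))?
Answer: 9100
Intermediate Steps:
r(Z, u) = u**2
N(l) = l + l**2 (N(l) = l**2 + l = l + l**2)
(7*2)*N(r(1*0, -5)) = (7*2)*((-5)**2*(1 + (-5)**2)) = 14*(25*(1 + 25)) = 14*(25*26) = 14*650 = 9100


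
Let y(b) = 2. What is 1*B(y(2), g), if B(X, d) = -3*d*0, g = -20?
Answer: 0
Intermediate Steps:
B(X, d) = 0
1*B(y(2), g) = 1*0 = 0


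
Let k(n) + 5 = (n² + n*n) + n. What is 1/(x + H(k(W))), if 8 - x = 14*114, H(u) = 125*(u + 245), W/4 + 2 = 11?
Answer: 1/356912 ≈ 2.8018e-6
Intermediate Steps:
W = 36 (W = -8 + 4*11 = -8 + 44 = 36)
k(n) = -5 + n + 2*n² (k(n) = -5 + ((n² + n*n) + n) = -5 + ((n² + n²) + n) = -5 + (2*n² + n) = -5 + (n + 2*n²) = -5 + n + 2*n²)
H(u) = 30625 + 125*u (H(u) = 125*(245 + u) = 30625 + 125*u)
x = -1588 (x = 8 - 14*114 = 8 - 1*1596 = 8 - 1596 = -1588)
1/(x + H(k(W))) = 1/(-1588 + (30625 + 125*(-5 + 36 + 2*36²))) = 1/(-1588 + (30625 + 125*(-5 + 36 + 2*1296))) = 1/(-1588 + (30625 + 125*(-5 + 36 + 2592))) = 1/(-1588 + (30625 + 125*2623)) = 1/(-1588 + (30625 + 327875)) = 1/(-1588 + 358500) = 1/356912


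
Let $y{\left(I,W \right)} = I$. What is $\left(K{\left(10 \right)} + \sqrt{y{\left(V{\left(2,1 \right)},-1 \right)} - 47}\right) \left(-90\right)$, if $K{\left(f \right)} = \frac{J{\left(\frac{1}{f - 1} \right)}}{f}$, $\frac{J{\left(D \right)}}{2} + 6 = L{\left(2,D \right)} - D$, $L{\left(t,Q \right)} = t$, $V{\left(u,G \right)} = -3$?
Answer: $74 - 450 i \sqrt{2} \approx 74.0 - 636.4 i$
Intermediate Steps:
$J{\left(D \right)} = -8 - 2 D$ ($J{\left(D \right)} = -12 + 2 \left(2 - D\right) = -12 - \left(-4 + 2 D\right) = -8 - 2 D$)
$K{\left(f \right)} = \frac{-8 - \frac{2}{-1 + f}}{f}$ ($K{\left(f \right)} = \frac{-8 - \frac{2}{f - 1}}{f} = \frac{-8 - \frac{2}{-1 + f}}{f}$)
$\left(K{\left(10 \right)} + \sqrt{y{\left(V{\left(2,1 \right)},-1 \right)} - 47}\right) \left(-90\right) = \left(\frac{2 \left(3 - 40\right)}{10 \left(-1 + 10\right)} + \sqrt{-3 - 47}\right) \left(-90\right) = \left(2 \cdot \frac{1}{10} \cdot \frac{1}{9} \left(3 - 40\right) + \sqrt{-50}\right) \left(-90\right) = \left(2 \cdot \frac{1}{10} \cdot \frac{1}{9} \left(-37\right) + 5 i \sqrt{2}\right) \left(-90\right) = \left(- \frac{37}{45} + 5 i \sqrt{2}\right) \left(-90\right) = 74 - 450 i \sqrt{2}$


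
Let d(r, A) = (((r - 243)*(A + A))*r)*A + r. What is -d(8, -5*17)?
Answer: 27165992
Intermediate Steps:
d(r, A) = r + 2*r*A**2*(-243 + r) (d(r, A) = (((-243 + r)*(2*A))*r)*A + r = ((2*A*(-243 + r))*r)*A + r = (2*A*r*(-243 + r))*A + r = 2*r*A**2*(-243 + r) + r = r + 2*r*A**2*(-243 + r))
-d(8, -5*17) = -8*(1 - 486*(-5*17)**2 + 2*8*(-5*17)**2) = -8*(1 - 486*(-85)**2 + 2*8*(-85)**2) = -8*(1 - 486*7225 + 2*8*7225) = -8*(1 - 3511350 + 115600) = -8*(-3395749) = -1*(-27165992) = 27165992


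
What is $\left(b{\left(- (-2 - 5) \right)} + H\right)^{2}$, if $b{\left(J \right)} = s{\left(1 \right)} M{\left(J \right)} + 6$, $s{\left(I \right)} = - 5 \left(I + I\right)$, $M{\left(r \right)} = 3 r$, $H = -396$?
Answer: $360000$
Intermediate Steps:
$s{\left(I \right)} = - 10 I$ ($s{\left(I \right)} = - 5 \cdot 2 I = - 10 I$)
$b{\left(J \right)} = 6 - 30 J$ ($b{\left(J \right)} = \left(-10\right) 1 \cdot 3 J + 6 = - 10 \cdot 3 J + 6 = - 30 J + 6 = 6 - 30 J$)
$\left(b{\left(- (-2 - 5) \right)} + H\right)^{2} = \left(\left(6 - 30 \left(- (-2 - 5)\right)\right) - 396\right)^{2} = \left(\left(6 - 30 \left(\left(-1\right) \left(-7\right)\right)\right) - 396\right)^{2} = \left(\left(6 - 210\right) - 396\right)^{2} = \left(-204 - 396\right)^{2} = \left(-600\right)^{2} = 360000$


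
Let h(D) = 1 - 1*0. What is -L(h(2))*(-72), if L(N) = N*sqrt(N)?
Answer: 72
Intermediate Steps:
h(D) = 1 (h(D) = 1 + 0 = 1)
L(N) = N**(3/2)
-L(h(2))*(-72) = -1**(3/2)*(-72) = -1*1*(-72) = -1*(-72) = 72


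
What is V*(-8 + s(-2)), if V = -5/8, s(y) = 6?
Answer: 5/4 ≈ 1.2500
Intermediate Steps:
V = -5/8 (V = -5*1/8 = -5/8 ≈ -0.62500)
V*(-8 + s(-2)) = -5*(-8 + 6)/8 = -5/8*(-2) = 5/4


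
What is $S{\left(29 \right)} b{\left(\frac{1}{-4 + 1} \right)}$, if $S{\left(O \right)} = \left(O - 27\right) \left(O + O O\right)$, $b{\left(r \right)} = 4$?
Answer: $6960$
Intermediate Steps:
$S{\left(O \right)} = \left(-27 + O\right) \left(O + O^{2}\right)$
$S{\left(29 \right)} b{\left(\frac{1}{-4 + 1} \right)} = 29 \left(-27 + 29^{2} - 754\right) 4 = 29 \left(-27 + 841 - 754\right) 4 = 29 \cdot 60 \cdot 4 = 1740 \cdot 4 = 6960$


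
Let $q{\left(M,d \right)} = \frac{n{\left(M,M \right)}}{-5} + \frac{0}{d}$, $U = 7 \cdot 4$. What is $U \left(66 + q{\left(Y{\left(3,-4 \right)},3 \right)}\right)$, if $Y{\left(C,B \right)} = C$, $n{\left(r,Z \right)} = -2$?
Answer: $\frac{9296}{5} \approx 1859.2$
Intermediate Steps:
$U = 28$
$q{\left(M,d \right)} = \frac{2}{5}$ ($q{\left(M,d \right)} = - \frac{2}{-5} + \frac{0}{d} = \left(-2\right) \left(- \frac{1}{5}\right) + 0 = \frac{2}{5} + 0 = \frac{2}{5}$)
$U \left(66 + q{\left(Y{\left(3,-4 \right)},3 \right)}\right) = 28 \left(66 + \frac{2}{5}\right) = 28 \cdot \frac{332}{5} = \frac{9296}{5}$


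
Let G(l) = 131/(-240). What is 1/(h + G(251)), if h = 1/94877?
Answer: -22770480/12428647 ≈ -1.8321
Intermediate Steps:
G(l) = -131/240 (G(l) = 131*(-1/240) = -131/240)
h = 1/94877 ≈ 1.0540e-5
1/(h + G(251)) = 1/(1/94877 - 131/240) = 1/(-12428647/22770480) = -22770480/12428647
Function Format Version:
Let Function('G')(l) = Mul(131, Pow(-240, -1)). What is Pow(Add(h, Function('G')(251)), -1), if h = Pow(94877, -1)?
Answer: Rational(-22770480, 12428647) ≈ -1.8321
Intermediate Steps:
Function('G')(l) = Rational(-131, 240) (Function('G')(l) = Mul(131, Rational(-1, 240)) = Rational(-131, 240))
h = Rational(1, 94877) ≈ 1.0540e-5
Pow(Add(h, Function('G')(251)), -1) = Pow(Add(Rational(1, 94877), Rational(-131, 240)), -1) = Pow(Rational(-12428647, 22770480), -1) = Rational(-22770480, 12428647)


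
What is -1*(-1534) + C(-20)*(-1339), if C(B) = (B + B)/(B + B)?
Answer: 195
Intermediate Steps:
C(B) = 1 (C(B) = (2*B)/((2*B)) = (2*B)*(1/(2*B)) = 1)
-1*(-1534) + C(-20)*(-1339) = -1*(-1534) + 1*(-1339) = 1534 - 1339 = 195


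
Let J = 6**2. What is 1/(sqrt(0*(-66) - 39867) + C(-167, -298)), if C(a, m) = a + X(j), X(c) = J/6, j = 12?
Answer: -161/65788 - I*sqrt(39867)/65788 ≈ -0.0024473 - 0.003035*I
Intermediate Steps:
J = 36
X(c) = 6 (X(c) = 36/6 = 36*(1/6) = 6)
C(a, m) = 6 + a (C(a, m) = a + 6 = 6 + a)
1/(sqrt(0*(-66) - 39867) + C(-167, -298)) = 1/(sqrt(0*(-66) - 39867) + (6 - 167)) = 1/(sqrt(0 - 39867) - 161) = 1/(sqrt(-39867) - 161) = 1/(I*sqrt(39867) - 161) = 1/(-161 + I*sqrt(39867))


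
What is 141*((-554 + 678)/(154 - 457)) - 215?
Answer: -27543/101 ≈ -272.70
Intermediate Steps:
141*((-554 + 678)/(154 - 457)) - 215 = 141*(124/(-303)) - 215 = 141*(124*(-1/303)) - 215 = 141*(-124/303) - 215 = -5828/101 - 215 = -27543/101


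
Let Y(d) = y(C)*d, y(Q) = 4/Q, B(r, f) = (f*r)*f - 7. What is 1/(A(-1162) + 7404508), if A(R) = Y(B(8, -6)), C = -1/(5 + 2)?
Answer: 1/7396640 ≈ 1.3520e-7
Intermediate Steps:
C = -1/7 ≈ -0.14286
B(r, f) = -7 + r*f**2 (B(r, f) = r*f**2 - 7 = -7 + r*f**2)
Y(d) = -28*d (Y(d) = (4/(-1/7))*d = (4*(-7))*d = -28*d)
A(R) = -7868 (A(R) = -28*(-7 + 8*(-6)**2) = -28*(-7 + 8*36) = -28*(-7 + 288) = -28*281 = -7868)
1/(A(-1162) + 7404508) = 1/(-7868 + 7404508) = 1/7396640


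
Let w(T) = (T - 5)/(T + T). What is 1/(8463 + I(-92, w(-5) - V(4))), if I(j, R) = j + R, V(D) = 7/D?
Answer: 4/33481 ≈ 0.00011947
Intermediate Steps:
w(T) = (-5 + T)/(2*T) (w(T) = (-5 + T)/((2*T)) = (-5 + T)*(1/(2*T)) = (-5 + T)/(2*T))
I(j, R) = R + j
1/(8463 + I(-92, w(-5) - V(4))) = 1/(8463 + (((1/2)*(-5 - 5)/(-5) - 7/4) - 92)) = 1/(8463 + (((1/2)*(-1/5)*(-10) - 7/4) - 92)) = 1/(8463 + ((1 - 1*7/4) - 92)) = 1/(8463 + ((1 - 7/4) - 92)) = 1/(8463 + (-3/4 - 92)) = 1/(8463 - 371/4) = 1/(33481/4) = 4/33481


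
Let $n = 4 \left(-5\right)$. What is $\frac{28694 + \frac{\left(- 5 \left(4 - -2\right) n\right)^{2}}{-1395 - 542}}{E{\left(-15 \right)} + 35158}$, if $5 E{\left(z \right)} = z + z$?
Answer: $\frac{27610139}{34044712} \approx 0.811$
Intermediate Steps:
$E{\left(z \right)} = \frac{2 z}{5}$ ($E{\left(z \right)} = \frac{z + z}{5} = \frac{2 z}{5}$)
$n = -20$
$\frac{28694 + \frac{\left(- 5 \left(4 - -2\right) n\right)^{2}}{-1395 - 542}}{E{\left(-15 \right)} + 35158} = \frac{28694 + \frac{\left(- 5 \left(4 - -2\right) \left(-20\right)\right)^{2}}{-1395 - 542}}{\frac{2}{5} \left(-15\right) + 35158} = \frac{28694 + \frac{\left(- 5 \left(4 + 2\right) \left(-20\right)\right)^{2}}{-1937}}{-6 + 35158} = \frac{28694 - \frac{\left(\left(-5\right) 6 \left(-20\right)\right)^{2}}{1937}}{35152} = \left(28694 - \frac{\left(\left(-30\right) \left(-20\right)\right)^{2}}{1937}\right) \frac{1}{35152} = \left(28694 - \frac{600^{2}}{1937}\right) \frac{1}{35152} = \left(28694 - \frac{360000}{1937}\right) \frac{1}{35152} = \frac{55220278}{1937} \cdot \frac{1}{35152} = \frac{27610139}{34044712}$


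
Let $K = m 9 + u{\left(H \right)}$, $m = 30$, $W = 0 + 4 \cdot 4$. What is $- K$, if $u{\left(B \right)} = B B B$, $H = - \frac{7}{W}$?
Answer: $- \frac{1105577}{4096} \approx -269.92$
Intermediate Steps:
$W = 16$ ($W = 0 + 16 = 16$)
$H = - \frac{7}{16} \approx -0.4375$
$u{\left(B \right)} = B^{3}$ ($u{\left(B \right)} = B^{2} B = B^{3}$)
$K = \frac{1105577}{4096}$ ($K = 30 \cdot 9 + \left(- \frac{7}{16}\right)^{3} = 270 - \frac{343}{4096} = \frac{1105577}{4096} \approx 269.92$)
$- K = \left(-1\right) \frac{1105577}{4096} = - \frac{1105577}{4096}$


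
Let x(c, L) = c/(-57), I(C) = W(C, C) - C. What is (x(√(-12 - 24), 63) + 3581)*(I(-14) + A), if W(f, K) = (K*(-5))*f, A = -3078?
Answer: -14481564 + 8088*I/19 ≈ -1.4482e+7 + 425.68*I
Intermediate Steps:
W(f, K) = -5*K*f (W(f, K) = (-5*K)*f = -5*K*f)
I(C) = -C - 5*C² (I(C) = -5*C*C - C = -5*C² - C = -C - 5*C²)
x(c, L) = -c/57 (x(c, L) = c*(-1/57) = -c/57)
(x(√(-12 - 24), 63) + 3581)*(I(-14) + A) = (-√(-12 - 24)/57 + 3581)*(-14*(-1 - 5*(-14)) - 3078) = (-2*I/19 + 3581)*(-14*(-1 + 70) - 3078) = (-2*I/19 + 3581)*(-14*69 - 3078) = (-2*I/19 + 3581)*(-966 - 3078) = (3581 - 2*I/19)*(-4044) = -14481564 + 8088*I/19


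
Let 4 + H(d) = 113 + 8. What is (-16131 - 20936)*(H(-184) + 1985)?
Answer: -77914834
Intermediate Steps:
H(d) = 117 (H(d) = -4 + (113 + 8) = -4 + 121 = 117)
(-16131 - 20936)*(H(-184) + 1985) = (-16131 - 20936)*(117 + 1985) = -37067*2102 = -77914834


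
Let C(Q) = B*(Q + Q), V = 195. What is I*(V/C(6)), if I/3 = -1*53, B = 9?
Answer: -3445/12 ≈ -287.08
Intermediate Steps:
C(Q) = 18*Q (C(Q) = 9*(Q + Q) = 9*(2*Q) = 18*Q)
I = -159 (I = 3*(-1*53) = 3*(-53) = -159)
I*(V/C(6)) = -31005/(18*6) = -31005/108 = -159*65/36 = -3445/12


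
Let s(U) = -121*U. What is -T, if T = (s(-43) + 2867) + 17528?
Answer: -25598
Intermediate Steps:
T = 25598 (T = (-121*(-43) + 2867) + 17528 = (5203 + 2867) + 17528 = 8070 + 17528 = 25598)
-T = -1*25598 = -25598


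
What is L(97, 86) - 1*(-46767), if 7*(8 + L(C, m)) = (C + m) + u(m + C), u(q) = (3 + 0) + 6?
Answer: 327505/7 ≈ 46786.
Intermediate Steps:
u(q) = 9 (u(q) = 3 + 6 = 9)
L(C, m) = -47/7 + C/7 + m/7 (L(C, m) = -8 + ((C + m) + 9)/7 = -8 + (9 + C + m)/7 = -8 + (9/7 + C/7 + m/7) = -47/7 + C/7 + m/7)
L(97, 86) - 1*(-46767) = (-47/7 + (⅐)*97 + (⅐)*86) - 1*(-46767) = (-47/7 + 97/7 + 86/7) + 46767 = 136/7 + 46767 = 327505/7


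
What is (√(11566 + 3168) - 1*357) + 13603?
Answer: 13246 + √14734 ≈ 13367.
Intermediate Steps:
(√(11566 + 3168) - 1*357) + 13603 = (√14734 - 357) + 13603 = (-357 + √14734) + 13603 = 13246 + √14734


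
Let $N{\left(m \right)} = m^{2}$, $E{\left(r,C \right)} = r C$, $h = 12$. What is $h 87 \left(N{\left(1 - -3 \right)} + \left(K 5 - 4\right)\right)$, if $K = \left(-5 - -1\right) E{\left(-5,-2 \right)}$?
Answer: $-196272$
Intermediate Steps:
$E{\left(r,C \right)} = C r$
$K = -40$ ($K = \left(-5 - -1\right) \left(\left(-2\right) \left(-5\right)\right) = \left(-5 + 1\right) 10 = \left(-4\right) 10 = -40$)
$h 87 \left(N{\left(1 - -3 \right)} + \left(K 5 - 4\right)\right) = 12 \cdot 87 \left(\left(1 - -3\right)^{2} - 204\right) = 1044 \left(\left(1 + 3\right)^{2} - 204\right) = 1044 \left(4^{2} - 204\right) = 1044 \left(16 - 204\right) = 1044 \left(-188\right) = -196272$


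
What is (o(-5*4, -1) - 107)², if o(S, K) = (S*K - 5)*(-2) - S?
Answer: 13689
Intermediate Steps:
o(S, K) = 10 - S - 2*K*S (o(S, K) = (K*S - 5)*(-2) - S = (-5 + K*S)*(-2) - S = (10 - 2*K*S) - S = 10 - S - 2*K*S)
(o(-5*4, -1) - 107)² = ((10 - (-5)*4 - 2*(-1)*(-5*4)) - 107)² = ((10 - 1*(-20) - 2*(-1)*(-20)) - 107)² = ((10 + 20 - 40) - 107)² = (-10 - 107)² = (-117)² = 13689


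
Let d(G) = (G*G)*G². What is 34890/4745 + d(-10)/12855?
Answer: 19838438/2439879 ≈ 8.1309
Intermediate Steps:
d(G) = G⁴ (d(G) = G²*G² = G⁴)
34890/4745 + d(-10)/12855 = 34890/4745 + (-10)⁴/12855 = 34890*(1/4745) + 10000*(1/12855) = 6978/949 + 2000/2571 = 19838438/2439879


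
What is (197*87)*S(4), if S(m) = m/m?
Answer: 17139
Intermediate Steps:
S(m) = 1
(197*87)*S(4) = (197*87)*1 = 17139*1 = 17139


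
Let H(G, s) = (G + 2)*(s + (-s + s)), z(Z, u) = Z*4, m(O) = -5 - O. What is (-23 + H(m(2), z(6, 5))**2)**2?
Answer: 206698129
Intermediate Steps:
z(Z, u) = 4*Z
H(G, s) = s*(2 + G) (H(G, s) = (2 + G)*(s + 0) = (2 + G)*s = s*(2 + G))
(-23 + H(m(2), z(6, 5))**2)**2 = (-23 + ((4*6)*(2 + (-5 - 1*2)))**2)**2 = (-23 + (24*(2 + (-5 - 2)))**2)**2 = (-23 + (24*(2 - 7))**2)**2 = (-23 + (24*(-5))**2)**2 = (-23 + (-120)**2)**2 = (-23 + 14400)**2 = 14377**2 = 206698129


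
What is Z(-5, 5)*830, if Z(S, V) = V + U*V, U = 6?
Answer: 29050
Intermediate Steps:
Z(S, V) = 7*V (Z(S, V) = V + 6*V = 7*V)
Z(-5, 5)*830 = (7*5)*830 = 35*830 = 29050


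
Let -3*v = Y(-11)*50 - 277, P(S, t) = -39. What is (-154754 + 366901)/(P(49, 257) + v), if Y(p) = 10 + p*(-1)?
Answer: -636441/890 ≈ -715.10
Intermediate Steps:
Y(p) = 10 - p
v = -773/3 (v = -((10 - 1*(-11))*50 - 277)/3 = -((10 + 11)*50 - 277)/3 = -(21*50 - 277)/3 = -(1050 - 277)/3 = -⅓*773 = -773/3 ≈ -257.67)
(-154754 + 366901)/(P(49, 257) + v) = (-154754 + 366901)/(-39 - 773/3) = 212147/(-890/3) = 212147*(-3/890) = -636441/890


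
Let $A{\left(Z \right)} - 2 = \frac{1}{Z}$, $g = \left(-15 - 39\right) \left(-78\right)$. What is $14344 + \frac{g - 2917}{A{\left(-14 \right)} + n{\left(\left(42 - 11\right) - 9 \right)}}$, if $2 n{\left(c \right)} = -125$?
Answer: $\frac{6072791}{424} \approx 14323.0$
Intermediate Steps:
$n{\left(c \right)} = - \frac{125}{2}$ ($n{\left(c \right)} = \frac{1}{2} \left(-125\right) = - \frac{125}{2}$)
$g = 4212$ ($g = \left(-54\right) \left(-78\right) = 4212$)
$A{\left(Z \right)} = 2 + \frac{1}{Z}$
$14344 + \frac{g - 2917}{A{\left(-14 \right)} + n{\left(\left(42 - 11\right) - 9 \right)}} = 14344 + \frac{4212 - 2917}{\left(2 + \frac{1}{-14}\right) - \frac{125}{2}} = 14344 + \frac{1295}{\left(2 - \frac{1}{14}\right) - \frac{125}{2}} = 14344 + \frac{1295}{\frac{27}{14} - \frac{125}{2}} = 14344 + \frac{1295}{- \frac{424}{7}} = 14344 + 1295 \left(- \frac{7}{424}\right) = 14344 - \frac{9065}{424} = \frac{6072791}{424}$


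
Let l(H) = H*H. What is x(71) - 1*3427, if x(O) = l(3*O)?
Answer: 41942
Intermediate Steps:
l(H) = H²
x(O) = 9*O² (x(O) = (3*O)² = 9*O²)
x(71) - 1*3427 = 9*71² - 1*3427 = 9*5041 - 3427 = 45369 - 3427 = 41942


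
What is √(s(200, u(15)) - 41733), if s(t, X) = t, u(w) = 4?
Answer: I*√41533 ≈ 203.8*I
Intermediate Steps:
√(s(200, u(15)) - 41733) = √(200 - 41733) = √(-41533) = I*√41533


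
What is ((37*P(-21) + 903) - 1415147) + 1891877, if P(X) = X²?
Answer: 493950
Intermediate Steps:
((37*P(-21) + 903) - 1415147) + 1891877 = ((37*(-21)² + 903) - 1415147) + 1891877 = ((37*441 + 903) - 1415147) + 1891877 = ((16317 + 903) - 1415147) + 1891877 = (17220 - 1415147) + 1891877 = -1397927 + 1891877 = 493950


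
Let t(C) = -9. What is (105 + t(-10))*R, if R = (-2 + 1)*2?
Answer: -192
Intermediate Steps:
R = -2 (R = -1*2 = -2)
(105 + t(-10))*R = (105 - 9)*(-2) = 96*(-2) = -192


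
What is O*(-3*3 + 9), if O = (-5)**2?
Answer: 0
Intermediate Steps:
O = 25
O*(-3*3 + 9) = 25*(-3*3 + 9) = 25*(-9 + 9) = 25*0 = 0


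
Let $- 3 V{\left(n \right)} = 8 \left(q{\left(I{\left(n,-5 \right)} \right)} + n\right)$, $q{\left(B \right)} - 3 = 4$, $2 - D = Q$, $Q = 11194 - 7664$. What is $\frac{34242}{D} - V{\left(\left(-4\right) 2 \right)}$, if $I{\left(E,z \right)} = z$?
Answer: $- \frac{2425}{196} \approx -12.372$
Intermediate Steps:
$Q = 3530$
$D = -3528$ ($D = 2 - 3530 = -3528$)
$q{\left(B \right)} = 7$ ($q{\left(B \right)} = 3 + 4 = 7$)
$V{\left(n \right)} = - \frac{56}{3} - \frac{8 n}{3}$ ($V{\left(n \right)} = - \frac{8 \left(7 + n\right)}{3} = - \frac{56 + 8 n}{3} = - \frac{56}{3} - \frac{8 n}{3}$)
$\frac{34242}{D} - V{\left(\left(-4\right) 2 \right)} = \frac{34242}{-3528} - \left(- \frac{56}{3} - \frac{8 \left(\left(-4\right) 2\right)}{3}\right) = 34242 \left(- \frac{1}{3528}\right) - \left(- \frac{56}{3} - - \frac{64}{3}\right) = - \frac{5707}{588} - \left(- \frac{56}{3} + \frac{64}{3}\right) = - \frac{5707}{588} - \frac{8}{3} = - \frac{2425}{196}$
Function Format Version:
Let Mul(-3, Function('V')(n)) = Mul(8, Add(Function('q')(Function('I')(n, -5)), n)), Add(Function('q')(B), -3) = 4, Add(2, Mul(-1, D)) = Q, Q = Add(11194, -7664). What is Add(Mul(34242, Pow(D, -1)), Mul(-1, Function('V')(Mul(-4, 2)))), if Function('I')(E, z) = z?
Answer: Rational(-2425, 196) ≈ -12.372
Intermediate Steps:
Q = 3530
D = -3528 (D = Add(2, Mul(-1, 3530)) = Add(2, -3530) = -3528)
Function('q')(B) = 7 (Function('q')(B) = Add(3, 4) = 7)
Function('V')(n) = Add(Rational(-56, 3), Mul(Rational(-8, 3), n)) (Function('V')(n) = Mul(Rational(-1, 3), Mul(8, Add(7, n))) = Mul(Rational(-1, 3), Add(56, Mul(8, n))) = Add(Rational(-56, 3), Mul(Rational(-8, 3), n)))
Add(Mul(34242, Pow(D, -1)), Mul(-1, Function('V')(Mul(-4, 2)))) = Add(Mul(34242, Pow(-3528, -1)), Mul(-1, Add(Rational(-56, 3), Mul(Rational(-8, 3), Mul(-4, 2))))) = Add(Mul(34242, Rational(-1, 3528)), Mul(-1, Add(Rational(-56, 3), Mul(Rational(-8, 3), -8)))) = Add(Rational(-5707, 588), Mul(-1, Add(Rational(-56, 3), Rational(64, 3)))) = Add(Rational(-5707, 588), Mul(-1, Rational(8, 3))) = Add(Rational(-5707, 588), Rational(-8, 3)) = Rational(-2425, 196)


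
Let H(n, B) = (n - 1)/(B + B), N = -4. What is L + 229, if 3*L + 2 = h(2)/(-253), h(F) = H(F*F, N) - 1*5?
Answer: 462161/2024 ≈ 228.34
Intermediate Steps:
H(n, B) = (-1 + n)/(2*B) (H(n, B) = (-1 + n)/((2*B)) = (-1 + n)*(1/(2*B)) = (-1 + n)/(2*B))
h(F) = -39/8 - F**2/8 (h(F) = (1/2)*(-1 + F*F)/(-4) - 1*5 = (1/2)*(-1/4)*(-1 + F**2) - 5 = (1/8 - F**2/8) - 5 = -39/8 - F**2/8)
L = -1335/2024 (L = -2/3 + ((-39/8 - 1/8*2**2)/(-253))/3 = -2/3 + ((-39/8 - 1/8*4)*(-1/253))/3 = -2/3 + ((-39/8 - 1/2)*(-1/253))/3 = -2/3 + (-43/8*(-1/253))/3 = -2/3 + (1/3)*(43/2024) = -2/3 + 43/6072 = -1335/2024 ≈ -0.65958)
L + 229 = -1335/2024 + 229 = 462161/2024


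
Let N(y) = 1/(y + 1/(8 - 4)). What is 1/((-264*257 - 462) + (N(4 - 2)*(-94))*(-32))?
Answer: -9/602758 ≈ -1.4931e-5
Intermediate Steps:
N(y) = 1/(¼ + y) (N(y) = 1/(y + 1/4) = 1/(y + ¼) = 1/(¼ + y))
1/((-264*257 - 462) + (N(4 - 2)*(-94))*(-32)) = 1/((-264*257 - 462) + ((4/(1 + 4*(4 - 2)))*(-94))*(-32)) = 1/((-67848 - 462) + ((4/(1 + 4*2))*(-94))*(-32)) = 1/(-68310 + ((4/(1 + 8))*(-94))*(-32)) = 1/(-68310 + ((4/9)*(-94))*(-32)) = 1/(-68310 - 376/9*(-32)) = 1/(-68310 + 12032/9) = 1/(-602758/9) = -9/602758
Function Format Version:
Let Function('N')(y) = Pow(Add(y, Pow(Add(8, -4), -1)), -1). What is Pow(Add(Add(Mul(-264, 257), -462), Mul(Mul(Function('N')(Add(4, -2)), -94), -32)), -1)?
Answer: Rational(-9, 602758) ≈ -1.4931e-5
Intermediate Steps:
Function('N')(y) = Pow(Add(Rational(1, 4), y), -1) (Function('N')(y) = Pow(Add(y, Pow(4, -1)), -1) = Pow(Add(y, Rational(1, 4)), -1) = Pow(Add(Rational(1, 4), y), -1))
Pow(Add(Add(Mul(-264, 257), -462), Mul(Mul(Function('N')(Add(4, -2)), -94), -32)), -1) = Pow(Add(Add(Mul(-264, 257), -462), Mul(Mul(Mul(4, Pow(Add(1, Mul(4, Add(4, -2))), -1)), -94), -32)), -1) = Pow(Add(Add(-67848, -462), Mul(Mul(Mul(4, Pow(Add(1, Mul(4, 2)), -1)), -94), -32)), -1) = Pow(Add(-68310, Mul(Mul(Mul(4, Pow(Add(1, 8), -1)), -94), -32)), -1) = Pow(Add(-68310, Mul(Mul(Mul(4, Pow(9, -1)), -94), -32)), -1) = Pow(Add(-68310, Mul(Mul(Mul(4, Rational(1, 9)), -94), -32)), -1) = Pow(Add(-68310, Mul(Mul(Rational(4, 9), -94), -32)), -1) = Pow(Add(-68310, Mul(Rational(-376, 9), -32)), -1) = Pow(Add(-68310, Rational(12032, 9)), -1) = Pow(Rational(-602758, 9), -1) = Rational(-9, 602758)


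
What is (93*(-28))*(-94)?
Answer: 244776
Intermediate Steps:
(93*(-28))*(-94) = -2604*(-94) = 244776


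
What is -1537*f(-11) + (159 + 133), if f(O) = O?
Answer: 17199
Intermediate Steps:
-1537*f(-11) + (159 + 133) = -1537*(-11) + (159 + 133) = 16907 + 292 = 17199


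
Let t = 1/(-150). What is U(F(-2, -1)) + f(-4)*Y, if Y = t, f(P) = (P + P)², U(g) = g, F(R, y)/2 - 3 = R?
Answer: 118/75 ≈ 1.5733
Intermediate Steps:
F(R, y) = 6 + 2*R
f(P) = 4*P² (f(P) = (2*P)² = 4*P²)
t = -1/150 ≈ -0.0066667
Y = -1/150 ≈ -0.0066667
U(F(-2, -1)) + f(-4)*Y = (6 + 2*(-2)) + (4*(-4)²)*(-1/150) = (6 - 4) + (4*16)*(-1/150) = 2 + 64*(-1/150) = 2 - 32/75 = 118/75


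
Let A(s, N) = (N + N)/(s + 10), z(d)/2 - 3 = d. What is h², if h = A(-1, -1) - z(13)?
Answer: 84100/81 ≈ 1038.3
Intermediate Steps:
z(d) = 6 + 2*d
A(s, N) = 2*N/(10 + s) (A(s, N) = (2*N)/(10 + s) = 2*N/(10 + s))
h = -290/9 (h = 2*(-1)/(10 - 1) - (6 + 2*13) = 2*(-1)/9 - (6 + 26) = 2*(-1)*(⅑) - 1*32 = -2/9 - 32 = -290/9 ≈ -32.222)
h² = (-290/9)² = 84100/81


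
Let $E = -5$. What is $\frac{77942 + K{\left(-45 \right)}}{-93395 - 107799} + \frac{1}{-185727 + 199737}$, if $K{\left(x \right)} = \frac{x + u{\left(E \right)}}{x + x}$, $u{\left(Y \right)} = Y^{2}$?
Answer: $- \frac{1637654009}{4228091910} \approx -0.38733$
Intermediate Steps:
$K{\left(x \right)} = \frac{25 + x}{2 x}$ ($K{\left(x \right)} = \frac{x + \left(-5\right)^{2}}{x + x} = \frac{x + 25}{2 x} = \left(25 + x\right) \frac{1}{2 x} = \frac{25 + x}{2 x}$)
$\frac{77942 + K{\left(-45 \right)}}{-93395 - 107799} + \frac{1}{-185727 + 199737} = \frac{77942 + \frac{25 - 45}{2 \left(-45\right)}}{-93395 - 107799} + \frac{1}{-185727 + 199737} = \frac{77942 + \frac{1}{2} \left(- \frac{1}{45}\right) \left(-20\right)}{-201194} + \frac{1}{14010} = \left(77942 + \frac{2}{9}\right) \left(- \frac{1}{201194}\right) + \frac{1}{14010} = \frac{701480}{9} \left(- \frac{1}{201194}\right) + \frac{1}{14010} = - \frac{350740}{905373} + \frac{1}{14010} = - \frac{1637654009}{4228091910}$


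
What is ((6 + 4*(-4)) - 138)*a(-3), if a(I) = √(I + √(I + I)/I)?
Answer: -148*√(-27 - 3*I*√6)/3 ≈ -34.571 + 258.66*I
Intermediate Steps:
a(I) = √(I + √2/√I) (a(I) = √(I + √(2*I)/I) = √(I + (√2*√I)/I) = √(I + √2/√I))
((6 + 4*(-4)) - 138)*a(-3) = ((6 + 4*(-4)) - 138)*√(-3 + √2/√(-3)) = ((6 - 16) - 138)*√(-3 + √2*(-I*√3/3)) = (-10 - 138)*√(-3 - I*√6/3) = -148*√(-3 - I*√6/3)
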